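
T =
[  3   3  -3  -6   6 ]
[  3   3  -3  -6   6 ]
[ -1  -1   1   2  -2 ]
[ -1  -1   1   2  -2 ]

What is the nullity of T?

Row reduce to echelon form.
R2 ← R2 − R1: [0, 0, 0, 0, 0]
R3 ← R3 + (1/3)·R1: [0, 0, 0, 0, 0]
R4 ← R4 + (1/3)·R1: [0, 0, 0, 0, 0]
1 nonzero row, so rank(T) = 1.
T has 5 columns; by rank–nullity, nullity = 5 − 1 = 4.

4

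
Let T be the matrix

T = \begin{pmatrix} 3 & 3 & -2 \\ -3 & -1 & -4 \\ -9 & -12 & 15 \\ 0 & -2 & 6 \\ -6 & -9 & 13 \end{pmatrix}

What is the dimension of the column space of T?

2

Row reduce to echelon form.
R2 ← R2 + R1: [0, 2, -6]
R3 ← R3 + (3)·R1: [0, -3, 9]
R5 ← R5 + (2)·R1: [0, -3, 9]
R3 ← R3 + (3/2)·R2: [0, 0, 0]
R4 ← R4 + R2: [0, 0, 0]
R5 ← R5 + (3/2)·R2: [0, 0, 0]
Echelon form has 2 nonzero rows, so rank(T) = 2.
The column space has dimension equal to the rank: 2.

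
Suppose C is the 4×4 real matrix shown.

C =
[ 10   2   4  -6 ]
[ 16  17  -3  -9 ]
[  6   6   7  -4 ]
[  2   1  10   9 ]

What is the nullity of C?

0

Row reduce to echelon form.
R2 ← R2 − (8/5)·R1: [0, 69/5, -47/5, 3/5]
R3 ← R3 − (3/5)·R1: [0, 24/5, 23/5, -2/5]
R4 ← R4 − (1/5)·R1: [0, 3/5, 46/5, 51/5]
R3 ← R3 − (8/23)·R2: [0, 0, 181/23, -14/23]
R4 ← R4 − (1/23)·R2: [0, 0, 221/23, 234/23]
R4 ← R4 − (221/181)·R3: [0, 0, 0, 1976/181]
4 nonzero rows, so rank(C) = 4.
C has 4 columns; by rank–nullity, nullity = 4 − 4 = 0.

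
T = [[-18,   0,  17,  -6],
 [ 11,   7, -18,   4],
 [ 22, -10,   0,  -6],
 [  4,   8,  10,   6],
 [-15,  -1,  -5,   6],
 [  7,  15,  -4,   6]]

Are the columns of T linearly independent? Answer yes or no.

Row reduce T to echelon form.
R2 ← R2 + (11/18)·R1: [0, 7, -137/18, 1/3]
R3 ← R3 + (11/9)·R1: [0, -10, 187/9, -40/3]
R4 ← R4 + (2/9)·R1: [0, 8, 124/9, 14/3]
R5 ← R5 − (5/6)·R1: [0, -1, -115/6, 11]
R6 ← R6 + (7/18)·R1: [0, 15, 47/18, 11/3]
R3 ← R3 + (10/7)·R2: [0, 0, 208/21, -90/7]
R4 ← R4 − (8/7)·R2: [0, 0, 472/21, 30/7]
R5 ← R5 + (1/7)·R2: [0, 0, -1276/63, 232/21]
R6 ← R6 − (15/7)·R2: [0, 0, 1192/63, 62/21]
R4 ← R4 − (59/26)·R3: [0, 0, 0, 435/13]
R5 ← R5 + (319/156)·R3: [0, 0, 0, -1189/78]
R6 ← R6 − (149/78)·R3: [0, 0, 0, 1073/39]
R5 ← R5 + (41/90)·R4: [0, 0, 0, 0]
R6 ← R6 − (37/45)·R4: [0, 0, 0, 0]
4 pivots among 4 columns.
Every column is a pivot column, so the columns are linearly independent.

yes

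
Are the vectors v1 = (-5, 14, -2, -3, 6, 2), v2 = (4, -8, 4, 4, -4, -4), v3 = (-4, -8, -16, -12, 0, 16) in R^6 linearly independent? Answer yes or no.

Form the matrix with these vectors as rows and row reduce.
R2 ← R2 + (4/5)·R1: [0, 16/5, 12/5, 8/5, 4/5, -12/5]
R3 ← R3 − (4/5)·R1: [0, -96/5, -72/5, -48/5, -24/5, 72/5]
R3 ← R3 + (6)·R2: [0, 0, 0, 0, 0, 0]
2 nonzero rows, so the 3 vectors span a space of dimension 2.
Since 2 < 3, the vectors are linearly dependent.

no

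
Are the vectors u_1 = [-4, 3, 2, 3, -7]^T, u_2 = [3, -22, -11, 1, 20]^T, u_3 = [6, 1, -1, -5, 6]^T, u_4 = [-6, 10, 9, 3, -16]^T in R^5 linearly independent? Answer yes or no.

yes

Form the matrix with these vectors as rows and row reduce.
R2 ← R2 + (3/4)·R1: [0, -79/4, -19/2, 13/4, 59/4]
R3 ← R3 + (3/2)·R1: [0, 11/2, 2, -1/2, -9/2]
R4 ← R4 − (3/2)·R1: [0, 11/2, 6, -3/2, -11/2]
R3 ← R3 + (22/79)·R2: [0, 0, -51/79, 32/79, -31/79]
R4 ← R4 + (22/79)·R2: [0, 0, 265/79, -47/79, -110/79]
R4 ← R4 + (265/51)·R3: [0, 0, 0, 77/51, -175/51]
4 nonzero rows, so the 4 vectors span a space of dimension 4.
Since 4 = 4, the vectors are linearly independent.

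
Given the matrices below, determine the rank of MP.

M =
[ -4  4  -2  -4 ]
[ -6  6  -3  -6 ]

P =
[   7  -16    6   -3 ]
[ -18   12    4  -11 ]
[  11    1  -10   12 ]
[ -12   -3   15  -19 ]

1

First compute MP:
[[-74, 122, -48,  20],
 [-111, 183, -72,  30]]
Now row reduce the product.
R2 ← R2 − (3/2)·R1: [0, 0, 0, 0]
1 nonzero row, so rank(MP) = 1.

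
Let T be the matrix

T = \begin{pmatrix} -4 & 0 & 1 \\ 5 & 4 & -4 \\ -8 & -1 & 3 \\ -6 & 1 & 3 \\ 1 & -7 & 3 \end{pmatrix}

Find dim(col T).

3

Row reduce to echelon form.
R2 ← R2 + (5/4)·R1: [0, 4, -11/4]
R3 ← R3 − (2)·R1: [0, -1, 1]
R4 ← R4 − (3/2)·R1: [0, 1, 3/2]
R5 ← R5 + (1/4)·R1: [0, -7, 13/4]
R3 ← R3 + (1/4)·R2: [0, 0, 5/16]
R4 ← R4 − (1/4)·R2: [0, 0, 35/16]
R5 ← R5 + (7/4)·R2: [0, 0, -25/16]
R4 ← R4 − (7)·R3: [0, 0, 0]
R5 ← R5 + (5)·R3: [0, 0, 0]
Echelon form has 3 nonzero rows, so rank(T) = 3.
The column space has dimension equal to the rank: 3.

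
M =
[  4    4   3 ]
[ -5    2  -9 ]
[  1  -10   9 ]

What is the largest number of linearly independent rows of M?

Row reduce to echelon form.
R2 ← R2 + (5/4)·R1: [0, 7, -21/4]
R3 ← R3 − (1/4)·R1: [0, -11, 33/4]
R3 ← R3 + (11/7)·R2: [0, 0, 0]
Echelon form has 2 nonzero rows, so rank(M) = 2.
The rank gives the maximum number of linearly independent rows: 2.

2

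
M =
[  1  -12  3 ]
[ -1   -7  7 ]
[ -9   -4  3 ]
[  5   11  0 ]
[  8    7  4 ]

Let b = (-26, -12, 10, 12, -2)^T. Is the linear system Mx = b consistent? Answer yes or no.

yes

Row reduce the augmented matrix [M | b].
R2 ← R2 + R1: [0, -19, 10, -38]
R3 ← R3 + (9)·R1: [0, -112, 30, -224]
R4 ← R4 − (5)·R1: [0, 71, -15, 142]
R5 ← R5 − (8)·R1: [0, 103, -20, 206]
R3 ← R3 − (112/19)·R2: [0, 0, -550/19, 0]
R4 ← R4 + (71/19)·R2: [0, 0, 425/19, 0]
R5 ← R5 + (103/19)·R2: [0, 0, 650/19, 0]
R4 ← R4 + (17/22)·R3: [0, 0, 0, 0]
R5 ← R5 + (13/11)·R3: [0, 0, 0, 0]
The echelon form has 3 nonzero rows, and every pivot lies in the first 3 columns, so rank(M) = rank([M|b]) = 3.
The system is consistent.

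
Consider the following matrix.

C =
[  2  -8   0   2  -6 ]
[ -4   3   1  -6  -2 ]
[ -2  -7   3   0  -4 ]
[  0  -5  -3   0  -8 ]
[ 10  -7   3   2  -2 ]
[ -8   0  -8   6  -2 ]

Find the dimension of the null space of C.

Row reduce to echelon form.
R2 ← R2 + (2)·R1: [0, -13, 1, -2, -14]
R3 ← R3 + R1: [0, -15, 3, 2, -10]
R5 ← R5 − (5)·R1: [0, 33, 3, -8, 28]
R6 ← R6 + (4)·R1: [0, -32, -8, 14, -26]
R3 ← R3 − (15/13)·R2: [0, 0, 24/13, 56/13, 80/13]
R4 ← R4 − (5/13)·R2: [0, 0, -44/13, 10/13, -34/13]
R5 ← R5 + (33/13)·R2: [0, 0, 72/13, -170/13, -98/13]
R6 ← R6 − (32/13)·R2: [0, 0, -136/13, 246/13, 110/13]
R4 ← R4 + (11/6)·R3: [0, 0, 0, 26/3, 26/3]
R5 ← R5 − (3)·R3: [0, 0, 0, -26, -26]
R6 ← R6 + (17/3)·R3: [0, 0, 0, 130/3, 130/3]
R5 ← R5 + (3)·R4: [0, 0, 0, 0, 0]
R6 ← R6 − (5)·R4: [0, 0, 0, 0, 0]
4 nonzero rows, so rank(C) = 4.
C has 5 columns; by rank–nullity, nullity = 5 − 4 = 1.

1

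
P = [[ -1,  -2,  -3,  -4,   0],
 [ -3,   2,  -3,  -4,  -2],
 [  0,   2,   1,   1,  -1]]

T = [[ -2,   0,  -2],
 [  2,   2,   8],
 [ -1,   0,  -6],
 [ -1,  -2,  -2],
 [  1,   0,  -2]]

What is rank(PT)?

3

First compute PT:
[[  5,   4,  12],
 [ 15,  12,  52],
 [  1,   2,  10]]
Now row reduce the product.
R2 ← R2 − (3)·R1: [0, 0, 16]
R3 ← R3 − (1/5)·R1: [0, 6/5, 38/5]
Swap R2 ↔ R3
3 nonzero rows, so rank(PT) = 3.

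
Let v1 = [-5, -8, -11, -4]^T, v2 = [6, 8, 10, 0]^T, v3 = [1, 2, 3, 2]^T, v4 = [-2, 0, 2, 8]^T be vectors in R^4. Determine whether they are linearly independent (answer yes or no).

Form the matrix with these vectors as rows and row reduce.
R2 ← R2 + (6/5)·R1: [0, -8/5, -16/5, -24/5]
R3 ← R3 + (1/5)·R1: [0, 2/5, 4/5, 6/5]
R4 ← R4 − (2/5)·R1: [0, 16/5, 32/5, 48/5]
R3 ← R3 + (1/4)·R2: [0, 0, 0, 0]
R4 ← R4 + (2)·R2: [0, 0, 0, 0]
2 nonzero rows, so the 4 vectors span a space of dimension 2.
Since 2 < 4, the vectors are linearly dependent.

no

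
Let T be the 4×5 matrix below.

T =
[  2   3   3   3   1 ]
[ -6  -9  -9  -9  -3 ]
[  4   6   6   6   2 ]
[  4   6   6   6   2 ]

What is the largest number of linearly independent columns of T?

1

Row reduce to echelon form.
R2 ← R2 + (3)·R1: [0, 0, 0, 0, 0]
R3 ← R3 − (2)·R1: [0, 0, 0, 0, 0]
R4 ← R4 − (2)·R1: [0, 0, 0, 0, 0]
Echelon form has 1 nonzero row, so rank(T) = 1.
The rank gives the maximum number of linearly independent columns: 1.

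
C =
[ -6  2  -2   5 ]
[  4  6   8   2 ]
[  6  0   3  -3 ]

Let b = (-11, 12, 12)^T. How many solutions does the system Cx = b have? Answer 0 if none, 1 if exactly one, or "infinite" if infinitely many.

infinite

Row reduce the augmented matrix [C | b].
R2 ← R2 + (2/3)·R1: [0, 22/3, 20/3, 16/3, 14/3]
R3 ← R3 + R1: [0, 2, 1, 2, 1]
R3 ← R3 − (3/11)·R2: [0, 0, -9/11, 6/11, -3/11]
The echelon form has 3 nonzero rows, and every pivot lies in the first 4 columns, so rank(C) = rank([C|b]) = 3.
The system is consistent.
rank = 3 < 4 unknowns, so there are infinitely many solutions.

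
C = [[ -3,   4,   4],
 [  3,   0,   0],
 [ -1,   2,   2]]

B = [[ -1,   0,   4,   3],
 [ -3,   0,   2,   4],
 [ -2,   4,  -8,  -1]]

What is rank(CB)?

First compute CB:
[[-17,  16, -36,   3],
 [ -3,   0,  12,   9],
 [ -9,   8, -16,   3]]
Now row reduce the product.
R2 ← R2 − (3/17)·R1: [0, -48/17, 312/17, 144/17]
R3 ← R3 − (9/17)·R1: [0, -8/17, 52/17, 24/17]
R3 ← R3 − (1/6)·R2: [0, 0, 0, 0]
2 nonzero rows, so rank(CB) = 2.

2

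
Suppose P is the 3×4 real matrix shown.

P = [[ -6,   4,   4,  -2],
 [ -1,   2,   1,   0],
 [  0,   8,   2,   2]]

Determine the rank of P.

Row reduce to echelon form.
R2 ← R2 − (1/6)·R1: [0, 4/3, 1/3, 1/3]
R3 ← R3 − (6)·R2: [0, 0, 0, 0]
Echelon form has 2 nonzero rows, so rank(P) = 2.

2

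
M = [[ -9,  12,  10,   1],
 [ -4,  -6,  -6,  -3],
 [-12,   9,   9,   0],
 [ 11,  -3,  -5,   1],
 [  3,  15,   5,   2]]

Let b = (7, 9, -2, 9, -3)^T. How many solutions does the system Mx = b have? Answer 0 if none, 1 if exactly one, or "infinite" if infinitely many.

Row reduce the augmented matrix [M | b].
R2 ← R2 − (4/9)·R1: [0, -34/3, -94/9, -31/9, 53/9]
R3 ← R3 − (4/3)·R1: [0, -7, -13/3, -4/3, -34/3]
R4 ← R4 + (11/9)·R1: [0, 35/3, 65/9, 20/9, 158/9]
R5 ← R5 + (1/3)·R1: [0, 19, 25/3, 7/3, -2/3]
R3 ← R3 − (21/34)·R2: [0, 0, 36/17, 27/34, -509/34]
R4 ← R4 + (35/34)·R2: [0, 0, -60/17, -45/34, 803/34]
R5 ← R5 + (57/34)·R2: [0, 0, -156/17, -117/34, 313/34]
R4 ← R4 + (5/3)·R3: [0, 0, 0, 0, -4/3]
R5 ← R5 + (13/3)·R3: [0, 0, 0, 0, -167/3]
R5 ← R5 − (167/4)·R4: [0, 0, 0, 0, 0]
The echelon form has 4 nonzero rows; the last pivot sits in the augmented column, so rank(M) = 3 but rank([M|b]) = 4.
Since the ranks differ, the system is inconsistent.
It has no solutions.

0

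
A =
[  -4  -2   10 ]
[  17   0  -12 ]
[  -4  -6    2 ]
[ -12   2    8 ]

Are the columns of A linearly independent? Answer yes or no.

yes

Row reduce A to echelon form.
R2 ← R2 + (17/4)·R1: [0, -17/2, 61/2]
R3 ← R3 − R1: [0, -4, -8]
R4 ← R4 − (3)·R1: [0, 8, -22]
R3 ← R3 − (8/17)·R2: [0, 0, -380/17]
R4 ← R4 + (16/17)·R2: [0, 0, 114/17]
R4 ← R4 + (3/10)·R3: [0, 0, 0]
3 pivots among 3 columns.
Every column is a pivot column, so the columns are linearly independent.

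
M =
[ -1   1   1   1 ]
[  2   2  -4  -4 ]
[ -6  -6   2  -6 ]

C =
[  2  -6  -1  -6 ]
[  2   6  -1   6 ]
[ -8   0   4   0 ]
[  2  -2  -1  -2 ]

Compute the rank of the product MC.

2

First compute MC:
[[ -6,  10,   3,  10],
 [ 32,   8, -16,   8],
 [-52,  12,  26,  12]]
Now row reduce the product.
R2 ← R2 + (16/3)·R1: [0, 184/3, 0, 184/3]
R3 ← R3 − (26/3)·R1: [0, -224/3, 0, -224/3]
R3 ← R3 + (28/23)·R2: [0, 0, 0, 0]
2 nonzero rows, so rank(MC) = 2.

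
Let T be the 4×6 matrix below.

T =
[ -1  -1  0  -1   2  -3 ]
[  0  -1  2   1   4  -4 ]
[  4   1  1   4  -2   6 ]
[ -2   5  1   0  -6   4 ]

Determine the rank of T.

Row reduce to echelon form.
R3 ← R3 + (4)·R1: [0, -3, 1, 0, 6, -6]
R4 ← R4 − (2)·R1: [0, 7, 1, 2, -10, 10]
R3 ← R3 − (3)·R2: [0, 0, -5, -3, -6, 6]
R4 ← R4 + (7)·R2: [0, 0, 15, 9, 18, -18]
R4 ← R4 + (3)·R3: [0, 0, 0, 0, 0, 0]
Echelon form has 3 nonzero rows, so rank(T) = 3.

3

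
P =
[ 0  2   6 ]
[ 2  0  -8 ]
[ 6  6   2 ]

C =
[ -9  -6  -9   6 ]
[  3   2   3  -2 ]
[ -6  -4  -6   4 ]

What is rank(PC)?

1

First compute PC:
[[-30, -20, -30,  20],
 [ 30,  20,  30, -20],
 [-48, -32, -48,  32]]
Now row reduce the product.
R2 ← R2 + R1: [0, 0, 0, 0]
R3 ← R3 − (8/5)·R1: [0, 0, 0, 0]
1 nonzero row, so rank(PC) = 1.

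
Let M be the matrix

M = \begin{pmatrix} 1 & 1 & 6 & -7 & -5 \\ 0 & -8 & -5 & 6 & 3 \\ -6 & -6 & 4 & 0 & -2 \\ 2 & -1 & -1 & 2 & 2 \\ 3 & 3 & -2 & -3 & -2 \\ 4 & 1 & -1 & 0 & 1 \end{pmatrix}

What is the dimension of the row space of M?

5

Row reduce to echelon form.
R3 ← R3 + (6)·R1: [0, 0, 40, -42, -32]
R4 ← R4 − (2)·R1: [0, -3, -13, 16, 12]
R5 ← R5 − (3)·R1: [0, 0, -20, 18, 13]
R6 ← R6 − (4)·R1: [0, -3, -25, 28, 21]
R4 ← R4 − (3/8)·R2: [0, 0, -89/8, 55/4, 87/8]
R6 ← R6 − (3/8)·R2: [0, 0, -185/8, 103/4, 159/8]
R4 ← R4 + (89/320)·R3: [0, 0, 0, 331/160, 79/40]
R5 ← R5 + (1/2)·R3: [0, 0, 0, -3, -3]
R6 ← R6 + (37/64)·R3: [0, 0, 0, 47/32, 11/8]
R5 ← R5 + (480/331)·R4: [0, 0, 0, 0, -45/331]
R6 ← R6 − (235/331)·R4: [0, 0, 0, 0, -9/331]
R6 ← R6 − (1/5)·R5: [0, 0, 0, 0, 0]
Echelon form has 5 nonzero rows, so rank(M) = 5.
The row space has dimension equal to the rank: 5.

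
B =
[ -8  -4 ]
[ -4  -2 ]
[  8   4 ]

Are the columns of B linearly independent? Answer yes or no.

Row reduce B to echelon form.
R2 ← R2 − (1/2)·R1: [0, 0]
R3 ← R3 + R1: [0, 0]
1 pivot among 2 columns.
Only 1 < 2 pivot columns, so the columns are linearly dependent.

no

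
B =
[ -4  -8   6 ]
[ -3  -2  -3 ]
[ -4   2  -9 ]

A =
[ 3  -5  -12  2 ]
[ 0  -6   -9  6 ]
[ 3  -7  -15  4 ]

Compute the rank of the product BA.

First compute BA:
[[  6,  26,  30, -32],
 [-18,  48,  99, -30],
 [-39,  71, 165, -32]]
Now row reduce the product.
R2 ← R2 + (3)·R1: [0, 126, 189, -126]
R3 ← R3 + (13/2)·R1: [0, 240, 360, -240]
R3 ← R3 − (40/21)·R2: [0, 0, 0, 0]
2 nonzero rows, so rank(BA) = 2.

2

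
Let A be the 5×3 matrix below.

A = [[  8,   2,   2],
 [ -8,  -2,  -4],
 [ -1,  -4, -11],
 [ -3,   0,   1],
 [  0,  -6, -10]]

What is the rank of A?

3

Row reduce to echelon form.
R2 ← R2 + R1: [0, 0, -2]
R3 ← R3 + (1/8)·R1: [0, -15/4, -43/4]
R4 ← R4 + (3/8)·R1: [0, 3/4, 7/4]
Swap R2 ↔ R3
R4 ← R4 + (1/5)·R2: [0, 0, -2/5]
R5 ← R5 − (8/5)·R2: [0, 0, 36/5]
R4 ← R4 − (1/5)·R3: [0, 0, 0]
R5 ← R5 + (18/5)·R3: [0, 0, 0]
Echelon form has 3 nonzero rows, so rank(A) = 3.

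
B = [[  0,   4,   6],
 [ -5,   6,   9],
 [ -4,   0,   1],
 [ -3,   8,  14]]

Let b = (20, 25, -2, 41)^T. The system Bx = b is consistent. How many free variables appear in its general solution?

0

Row reduce the augmented matrix [B | b].
Swap R1 ↔ R2
R3 ← R3 − (4/5)·R1: [0, -24/5, -31/5, -22]
R4 ← R4 − (3/5)·R1: [0, 22/5, 43/5, 26]
R3 ← R3 + (6/5)·R2: [0, 0, 1, 2]
R4 ← R4 − (11/10)·R2: [0, 0, 2, 4]
R4 ← R4 − (2)·R3: [0, 0, 0, 0]
The echelon form has 3 nonzero rows, and every pivot lies in the first 3 columns, so rank(B) = rank([B|b]) = 3.
The system is consistent.
Free variables = (unknowns) − (rank) = 3 − 3 = 0.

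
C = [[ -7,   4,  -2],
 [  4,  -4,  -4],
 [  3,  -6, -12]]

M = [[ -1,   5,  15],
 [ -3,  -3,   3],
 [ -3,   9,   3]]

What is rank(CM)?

First compute CM:
[[  1, -65, -99],
 [ 20,  -4,  36],
 [ 51, -75,  -9]]
Now row reduce the product.
R2 ← R2 − (20)·R1: [0, 1296, 2016]
R3 ← R3 − (51)·R1: [0, 3240, 5040]
R3 ← R3 − (5/2)·R2: [0, 0, 0]
2 nonzero rows, so rank(CM) = 2.

2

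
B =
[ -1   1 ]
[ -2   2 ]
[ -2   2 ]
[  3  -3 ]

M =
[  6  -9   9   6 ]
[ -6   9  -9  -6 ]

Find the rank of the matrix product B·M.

First compute BM:
[[-12,  18, -18, -12],
 [-24,  36, -36, -24],
 [-24,  36, -36, -24],
 [ 36, -54,  54,  36]]
Now row reduce the product.
R2 ← R2 − (2)·R1: [0, 0, 0, 0]
R3 ← R3 − (2)·R1: [0, 0, 0, 0]
R4 ← R4 + (3)·R1: [0, 0, 0, 0]
1 nonzero row, so rank(BM) = 1.

1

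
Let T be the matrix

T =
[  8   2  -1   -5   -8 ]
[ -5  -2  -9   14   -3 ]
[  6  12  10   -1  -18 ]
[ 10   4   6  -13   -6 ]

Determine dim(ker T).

2

Row reduce to echelon form.
R2 ← R2 + (5/8)·R1: [0, -3/4, -77/8, 87/8, -8]
R3 ← R3 − (3/4)·R1: [0, 21/2, 43/4, 11/4, -12]
R4 ← R4 − (5/4)·R1: [0, 3/2, 29/4, -27/4, 4]
R3 ← R3 + (14)·R2: [0, 0, -124, 155, -124]
R4 ← R4 + (2)·R2: [0, 0, -12, 15, -12]
R4 ← R4 − (3/31)·R3: [0, 0, 0, 0, 0]
3 nonzero rows, so rank(T) = 3.
T has 5 columns; by rank–nullity, nullity = 5 − 3 = 2.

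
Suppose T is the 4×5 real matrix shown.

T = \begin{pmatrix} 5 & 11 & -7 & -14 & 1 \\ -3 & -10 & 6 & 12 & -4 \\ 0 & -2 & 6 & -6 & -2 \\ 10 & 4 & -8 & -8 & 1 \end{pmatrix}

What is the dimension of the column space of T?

4

Row reduce to echelon form.
R2 ← R2 + (3/5)·R1: [0, -17/5, 9/5, 18/5, -17/5]
R4 ← R4 − (2)·R1: [0, -18, 6, 20, -1]
R3 ← R3 − (10/17)·R2: [0, 0, 84/17, -138/17, 0]
R4 ← R4 − (90/17)·R2: [0, 0, -60/17, 16/17, 17]
R4 ← R4 + (5/7)·R3: [0, 0, 0, -34/7, 17]
Echelon form has 4 nonzero rows, so rank(T) = 4.
The column space has dimension equal to the rank: 4.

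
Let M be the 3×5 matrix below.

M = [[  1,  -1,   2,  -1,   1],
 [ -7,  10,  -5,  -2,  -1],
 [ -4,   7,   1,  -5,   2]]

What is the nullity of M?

3

Row reduce to echelon form.
R2 ← R2 + (7)·R1: [0, 3, 9, -9, 6]
R3 ← R3 + (4)·R1: [0, 3, 9, -9, 6]
R3 ← R3 − R2: [0, 0, 0, 0, 0]
2 nonzero rows, so rank(M) = 2.
M has 5 columns; by rank–nullity, nullity = 5 − 2 = 3.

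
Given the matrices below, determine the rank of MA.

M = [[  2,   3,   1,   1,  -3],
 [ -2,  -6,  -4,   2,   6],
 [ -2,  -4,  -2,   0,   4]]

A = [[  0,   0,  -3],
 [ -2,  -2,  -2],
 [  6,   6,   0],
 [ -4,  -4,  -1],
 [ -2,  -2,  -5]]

First compute MA:
[[  2,   2,   2],
 [-32, -32, -14],
 [-12, -12,  -6]]
Now row reduce the product.
R2 ← R2 + (16)·R1: [0, 0, 18]
R3 ← R3 + (6)·R1: [0, 0, 6]
R3 ← R3 − (1/3)·R2: [0, 0, 0]
2 nonzero rows, so rank(MA) = 2.

2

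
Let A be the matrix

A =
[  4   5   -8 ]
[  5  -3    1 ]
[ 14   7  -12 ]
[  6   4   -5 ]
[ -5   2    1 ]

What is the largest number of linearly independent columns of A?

3

Row reduce to echelon form.
R2 ← R2 − (5/4)·R1: [0, -37/4, 11]
R3 ← R3 − (7/2)·R1: [0, -21/2, 16]
R4 ← R4 − (3/2)·R1: [0, -7/2, 7]
R5 ← R5 + (5/4)·R1: [0, 33/4, -9]
R3 ← R3 − (42/37)·R2: [0, 0, 130/37]
R4 ← R4 − (14/37)·R2: [0, 0, 105/37]
R5 ← R5 + (33/37)·R2: [0, 0, 30/37]
R4 ← R4 − (21/26)·R3: [0, 0, 0]
R5 ← R5 − (3/13)·R3: [0, 0, 0]
Echelon form has 3 nonzero rows, so rank(A) = 3.
The rank gives the maximum number of linearly independent columns: 3.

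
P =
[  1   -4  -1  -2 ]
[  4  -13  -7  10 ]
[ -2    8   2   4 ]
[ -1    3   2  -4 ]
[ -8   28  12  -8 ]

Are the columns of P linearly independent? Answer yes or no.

Row reduce P to echelon form.
R2 ← R2 − (4)·R1: [0, 3, -3, 18]
R3 ← R3 + (2)·R1: [0, 0, 0, 0]
R4 ← R4 + R1: [0, -1, 1, -6]
R5 ← R5 + (8)·R1: [0, -4, 4, -24]
R4 ← R4 + (1/3)·R2: [0, 0, 0, 0]
R5 ← R5 + (4/3)·R2: [0, 0, 0, 0]
2 pivots among 4 columns.
Only 2 < 4 pivot columns, so the columns are linearly dependent.

no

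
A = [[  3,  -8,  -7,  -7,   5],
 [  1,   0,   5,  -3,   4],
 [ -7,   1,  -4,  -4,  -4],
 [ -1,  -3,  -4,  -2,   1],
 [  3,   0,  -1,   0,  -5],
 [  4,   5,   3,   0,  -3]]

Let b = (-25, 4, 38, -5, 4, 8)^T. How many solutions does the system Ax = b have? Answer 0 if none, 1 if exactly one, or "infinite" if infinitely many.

Row reduce the augmented matrix [A | b].
R2 ← R2 − (1/3)·R1: [0, 8/3, 22/3, -2/3, 7/3, 37/3]
R3 ← R3 + (7/3)·R1: [0, -53/3, -61/3, -61/3, 23/3, -61/3]
R4 ← R4 + (1/3)·R1: [0, -17/3, -19/3, -13/3, 8/3, -40/3]
R5 ← R5 − R1: [0, 8, 6, 7, -10, 29]
R6 ← R6 − (4/3)·R1: [0, 47/3, 37/3, 28/3, -29/3, 124/3]
R3 ← R3 + (53/8)·R2: [0, 0, 113/4, -99/4, 185/8, 491/8]
R4 ← R4 + (17/8)·R2: [0, 0, 37/4, -23/4, 61/8, 103/8]
R5 ← R5 − (3)·R2: [0, 0, -16, 9, -17, -8]
R6 ← R6 − (47/8)·R2: [0, 0, -123/4, 53/4, -187/8, -249/8]
R4 ← R4 − (37/113)·R3: [0, 0, 0, 266/113, 6/113, -816/113]
R5 ← R5 + (64/113)·R3: [0, 0, 0, -567/113, -441/113, 3024/113]
R6 ← R6 + (123/113)·R3: [0, 0, 0, -1547/113, 203/113, 4032/113]
R5 ← R5 + (81/38)·R4: [0, 0, 0, 0, -72/19, 216/19]
R6 ← R6 + (221/38)·R4: [0, 0, 0, 0, 40/19, -120/19]
R6 ← R6 + (5/9)·R5: [0, 0, 0, 0, 0, 0]
The echelon form has 5 nonzero rows, and every pivot lies in the first 5 columns, so rank(A) = rank([A|b]) = 5.
The system is consistent.
rank = 5 = number of unknowns, so the solution is unique.

1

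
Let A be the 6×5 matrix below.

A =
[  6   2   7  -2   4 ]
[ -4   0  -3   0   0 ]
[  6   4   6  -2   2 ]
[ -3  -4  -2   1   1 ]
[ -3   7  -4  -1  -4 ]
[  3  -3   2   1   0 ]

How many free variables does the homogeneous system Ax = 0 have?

Row reduce to echelon form.
R2 ← R2 + (2/3)·R1: [0, 4/3, 5/3, -4/3, 8/3]
R3 ← R3 − R1: [0, 2, -1, 0, -2]
R4 ← R4 + (1/2)·R1: [0, -3, 3/2, 0, 3]
R5 ← R5 + (1/2)·R1: [0, 8, -1/2, -2, -2]
R6 ← R6 − (1/2)·R1: [0, -4, -3/2, 2, -2]
R3 ← R3 − (3/2)·R2: [0, 0, -7/2, 2, -6]
R4 ← R4 + (9/4)·R2: [0, 0, 21/4, -3, 9]
R5 ← R5 − (6)·R2: [0, 0, -21/2, 6, -18]
R6 ← R6 + (3)·R2: [0, 0, 7/2, -2, 6]
R4 ← R4 + (3/2)·R3: [0, 0, 0, 0, 0]
R5 ← R5 − (3)·R3: [0, 0, 0, 0, 0]
R6 ← R6 + R3: [0, 0, 0, 0, 0]
3 nonzero rows, so rank(A) = 3.
A has 5 columns; by rank–nullity, nullity = 5 − 3 = 2.

2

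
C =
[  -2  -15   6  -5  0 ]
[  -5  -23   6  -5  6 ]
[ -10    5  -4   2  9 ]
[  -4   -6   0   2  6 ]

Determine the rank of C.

Row reduce to echelon form.
R2 ← R2 − (5/2)·R1: [0, 29/2, -9, 15/2, 6]
R3 ← R3 − (5)·R1: [0, 80, -34, 27, 9]
R4 ← R4 − (2)·R1: [0, 24, -12, 12, 6]
R3 ← R3 − (160/29)·R2: [0, 0, 454/29, -417/29, -699/29]
R4 ← R4 − (48/29)·R2: [0, 0, 84/29, -12/29, -114/29]
R4 ← R4 − (42/227)·R3: [0, 0, 0, 510/227, 120/227]
Echelon form has 4 nonzero rows, so rank(C) = 4.

4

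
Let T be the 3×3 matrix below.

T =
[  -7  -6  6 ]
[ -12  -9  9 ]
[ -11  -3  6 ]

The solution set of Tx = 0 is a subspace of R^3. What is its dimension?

0

Row reduce to echelon form.
R2 ← R2 − (12/7)·R1: [0, 9/7, -9/7]
R3 ← R3 − (11/7)·R1: [0, 45/7, -24/7]
R3 ← R3 − (5)·R2: [0, 0, 3]
3 nonzero rows, so rank(T) = 3.
T has 3 columns; by rank–nullity, nullity = 3 − 3 = 0.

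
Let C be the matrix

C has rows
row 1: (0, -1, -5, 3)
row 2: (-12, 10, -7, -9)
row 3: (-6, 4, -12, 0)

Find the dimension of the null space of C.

1

Row reduce to echelon form.
Swap R1 ↔ R2
R3 ← R3 − (1/2)·R1: [0, -1, -17/2, 9/2]
R3 ← R3 − R2: [0, 0, -7/2, 3/2]
3 nonzero rows, so rank(C) = 3.
C has 4 columns; by rank–nullity, nullity = 4 − 3 = 1.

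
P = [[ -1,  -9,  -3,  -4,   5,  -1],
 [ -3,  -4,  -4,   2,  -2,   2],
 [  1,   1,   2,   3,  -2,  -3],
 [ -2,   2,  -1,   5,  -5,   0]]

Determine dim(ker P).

2

Row reduce to echelon form.
R2 ← R2 − (3)·R1: [0, 23, 5, 14, -17, 5]
R3 ← R3 + R1: [0, -8, -1, -1, 3, -4]
R4 ← R4 − (2)·R1: [0, 20, 5, 13, -15, 2]
R3 ← R3 + (8/23)·R2: [0, 0, 17/23, 89/23, -67/23, -52/23]
R4 ← R4 − (20/23)·R2: [0, 0, 15/23, 19/23, -5/23, -54/23]
R4 ← R4 − (15/17)·R3: [0, 0, 0, -44/17, 40/17, -6/17]
4 nonzero rows, so rank(P) = 4.
P has 6 columns; by rank–nullity, nullity = 6 − 4 = 2.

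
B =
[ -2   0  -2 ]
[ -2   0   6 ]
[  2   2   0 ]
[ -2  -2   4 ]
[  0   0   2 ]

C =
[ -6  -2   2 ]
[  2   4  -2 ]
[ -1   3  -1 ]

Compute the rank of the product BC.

2

First compute BC:
[[ 14,  -2,  -2],
 [  6,  22, -10],
 [ -8,   4,   0],
 [  4,   8,  -4],
 [ -2,   6,  -2]]
Now row reduce the product.
R2 ← R2 − (3/7)·R1: [0, 160/7, -64/7]
R3 ← R3 + (4/7)·R1: [0, 20/7, -8/7]
R4 ← R4 − (2/7)·R1: [0, 60/7, -24/7]
R5 ← R5 + (1/7)·R1: [0, 40/7, -16/7]
R3 ← R3 − (1/8)·R2: [0, 0, 0]
R4 ← R4 − (3/8)·R2: [0, 0, 0]
R5 ← R5 − (1/4)·R2: [0, 0, 0]
2 nonzero rows, so rank(BC) = 2.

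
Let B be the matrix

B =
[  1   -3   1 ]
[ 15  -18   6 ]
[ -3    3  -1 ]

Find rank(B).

Row reduce to echelon form.
R2 ← R2 − (15)·R1: [0, 27, -9]
R3 ← R3 + (3)·R1: [0, -6, 2]
R3 ← R3 + (2/9)·R2: [0, 0, 0]
Echelon form has 2 nonzero rows, so rank(B) = 2.

2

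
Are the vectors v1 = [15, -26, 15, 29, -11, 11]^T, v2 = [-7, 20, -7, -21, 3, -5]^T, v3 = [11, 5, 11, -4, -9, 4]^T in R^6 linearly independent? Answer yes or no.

yes

Form the matrix with these vectors as rows and row reduce.
R2 ← R2 + (7/15)·R1: [0, 118/15, 0, -112/15, -32/15, 2/15]
R3 ← R3 − (11/15)·R1: [0, 361/15, 0, -379/15, -14/15, -61/15]
R3 ← R3 − (361/118)·R2: [0, 0, 0, -143/59, 330/59, -264/59]
3 nonzero rows, so the 3 vectors span a space of dimension 3.
Since 3 = 3, the vectors are linearly independent.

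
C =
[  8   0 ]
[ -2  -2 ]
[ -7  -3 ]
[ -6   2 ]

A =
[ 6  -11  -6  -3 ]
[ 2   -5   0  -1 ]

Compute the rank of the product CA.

2

First compute CA:
[[ 48, -88, -48, -24],
 [-16,  32,  12,   8],
 [-48,  92,  42,  24],
 [-32,  56,  36,  16]]
Now row reduce the product.
R2 ← R2 + (1/3)·R1: [0, 8/3, -4, 0]
R3 ← R3 + R1: [0, 4, -6, 0]
R4 ← R4 + (2/3)·R1: [0, -8/3, 4, 0]
R3 ← R3 − (3/2)·R2: [0, 0, 0, 0]
R4 ← R4 + R2: [0, 0, 0, 0]
2 nonzero rows, so rank(CA) = 2.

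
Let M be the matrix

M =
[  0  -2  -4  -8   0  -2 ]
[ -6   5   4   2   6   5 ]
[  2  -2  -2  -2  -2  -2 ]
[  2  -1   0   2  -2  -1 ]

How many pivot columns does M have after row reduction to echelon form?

Row reduce to echelon form.
Swap R1 ↔ R2
R3 ← R3 + (1/3)·R1: [0, -1/3, -2/3, -4/3, 0, -1/3]
R4 ← R4 + (1/3)·R1: [0, 2/3, 4/3, 8/3, 0, 2/3]
R3 ← R3 − (1/6)·R2: [0, 0, 0, 0, 0, 0]
R4 ← R4 + (1/3)·R2: [0, 0, 0, 0, 0, 0]
Echelon form has 2 nonzero rows, so rank(M) = 2.
Each nonzero row contributes one pivot column: 2 pivot columns.

2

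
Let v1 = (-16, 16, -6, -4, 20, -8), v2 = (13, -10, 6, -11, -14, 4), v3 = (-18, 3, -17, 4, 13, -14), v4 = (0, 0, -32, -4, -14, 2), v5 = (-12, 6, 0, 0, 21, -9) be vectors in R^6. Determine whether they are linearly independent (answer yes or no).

yes

Form the matrix with these vectors as rows and row reduce.
R2 ← R2 + (13/16)·R1: [0, 3, 9/8, -57/4, 9/4, -5/2]
R3 ← R3 − (9/8)·R1: [0, -15, -41/4, 17/2, -19/2, -5]
R5 ← R5 − (3/4)·R1: [0, -6, 9/2, 3, 6, -3]
R3 ← R3 + (5)·R2: [0, 0, -37/8, -251/4, 7/4, -35/2]
R5 ← R5 + (2)·R2: [0, 0, 27/4, -51/2, 21/2, -8]
R4 ← R4 − (256/37)·R3: [0, 0, 0, 15916/37, -966/37, 4554/37]
R5 ← R5 + (54/37)·R3: [0, 0, 0, -4332/37, 483/37, -1241/37]
R5 ← R5 + (1083/3979)·R4: [0, 0, 0, 0, 1029/173, -7/173]
5 nonzero rows, so the 5 vectors span a space of dimension 5.
Since 5 = 5, the vectors are linearly independent.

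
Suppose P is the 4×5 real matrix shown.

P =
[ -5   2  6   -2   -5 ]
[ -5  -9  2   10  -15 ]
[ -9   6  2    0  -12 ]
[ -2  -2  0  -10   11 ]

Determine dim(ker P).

1

Row reduce to echelon form.
R2 ← R2 − R1: [0, -11, -4, 12, -10]
R3 ← R3 − (9/5)·R1: [0, 12/5, -44/5, 18/5, -3]
R4 ← R4 − (2/5)·R1: [0, -14/5, -12/5, -46/5, 13]
R3 ← R3 + (12/55)·R2: [0, 0, -532/55, 342/55, -57/11]
R4 ← R4 − (14/55)·R2: [0, 0, -76/55, -674/55, 171/11]
R4 ← R4 − (1/7)·R3: [0, 0, 0, -92/7, 114/7]
4 nonzero rows, so rank(P) = 4.
P has 5 columns; by rank–nullity, nullity = 5 − 4 = 1.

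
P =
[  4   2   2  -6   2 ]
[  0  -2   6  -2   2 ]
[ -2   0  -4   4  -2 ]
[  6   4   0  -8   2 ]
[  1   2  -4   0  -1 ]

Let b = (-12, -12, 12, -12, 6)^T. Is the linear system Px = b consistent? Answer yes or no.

yes

Row reduce the augmented matrix [P | b].
R3 ← R3 + (1/2)·R1: [0, 1, -3, 1, -1, 6]
R4 ← R4 − (3/2)·R1: [0, 1, -3, 1, -1, 6]
R5 ← R5 − (1/4)·R1: [0, 3/2, -9/2, 3/2, -3/2, 9]
R3 ← R3 + (1/2)·R2: [0, 0, 0, 0, 0, 0]
R4 ← R4 + (1/2)·R2: [0, 0, 0, 0, 0, 0]
R5 ← R5 + (3/4)·R2: [0, 0, 0, 0, 0, 0]
The echelon form has 2 nonzero rows, and every pivot lies in the first 5 columns, so rank(P) = rank([P|b]) = 2.
The system is consistent.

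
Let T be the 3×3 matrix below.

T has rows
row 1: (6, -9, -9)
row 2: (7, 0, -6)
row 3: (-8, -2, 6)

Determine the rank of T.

Row reduce to echelon form.
R2 ← R2 − (7/6)·R1: [0, 21/2, 9/2]
R3 ← R3 + (4/3)·R1: [0, -14, -6]
R3 ← R3 + (4/3)·R2: [0, 0, 0]
Echelon form has 2 nonzero rows, so rank(T) = 2.

2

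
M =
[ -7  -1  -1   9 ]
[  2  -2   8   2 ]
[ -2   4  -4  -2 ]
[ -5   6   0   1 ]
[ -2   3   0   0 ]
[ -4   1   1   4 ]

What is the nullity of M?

Row reduce to echelon form.
R2 ← R2 + (2/7)·R1: [0, -16/7, 54/7, 32/7]
R3 ← R3 − (2/7)·R1: [0, 30/7, -26/7, -32/7]
R4 ← R4 − (5/7)·R1: [0, 47/7, 5/7, -38/7]
R5 ← R5 − (2/7)·R1: [0, 23/7, 2/7, -18/7]
R6 ← R6 − (4/7)·R1: [0, 11/7, 11/7, -8/7]
R3 ← R3 + (15/8)·R2: [0, 0, 43/4, 4]
R4 ← R4 + (47/16)·R2: [0, 0, 187/8, 8]
R5 ← R5 + (23/16)·R2: [0, 0, 91/8, 4]
R6 ← R6 + (11/16)·R2: [0, 0, 55/8, 2]
R4 ← R4 − (187/86)·R3: [0, 0, 0, -30/43]
R5 ← R5 − (91/86)·R3: [0, 0, 0, -10/43]
R6 ← R6 − (55/86)·R3: [0, 0, 0, -24/43]
R5 ← R5 − (1/3)·R4: [0, 0, 0, 0]
R6 ← R6 − (4/5)·R4: [0, 0, 0, 0]
4 nonzero rows, so rank(M) = 4.
M has 4 columns; by rank–nullity, nullity = 4 − 4 = 0.

0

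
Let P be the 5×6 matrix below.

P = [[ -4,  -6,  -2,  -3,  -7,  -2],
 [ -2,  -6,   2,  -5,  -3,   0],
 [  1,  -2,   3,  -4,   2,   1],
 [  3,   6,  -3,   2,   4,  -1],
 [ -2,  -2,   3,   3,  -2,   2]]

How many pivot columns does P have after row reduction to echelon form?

3

Row reduce to echelon form.
R2 ← R2 − (1/2)·R1: [0, -3, 3, -7/2, 1/2, 1]
R3 ← R3 + (1/4)·R1: [0, -7/2, 5/2, -19/4, 1/4, 1/2]
R4 ← R4 + (3/4)·R1: [0, 3/2, -9/2, -1/4, -5/4, -5/2]
R5 ← R5 − (1/2)·R1: [0, 1, 4, 9/2, 3/2, 3]
R3 ← R3 − (7/6)·R2: [0, 0, -1, -2/3, -1/3, -2/3]
R4 ← R4 + (1/2)·R2: [0, 0, -3, -2, -1, -2]
R5 ← R5 + (1/3)·R2: [0, 0, 5, 10/3, 5/3, 10/3]
R4 ← R4 − (3)·R3: [0, 0, 0, 0, 0, 0]
R5 ← R5 + (5)·R3: [0, 0, 0, 0, 0, 0]
Echelon form has 3 nonzero rows, so rank(P) = 3.
Each nonzero row contributes one pivot column: 3 pivot columns.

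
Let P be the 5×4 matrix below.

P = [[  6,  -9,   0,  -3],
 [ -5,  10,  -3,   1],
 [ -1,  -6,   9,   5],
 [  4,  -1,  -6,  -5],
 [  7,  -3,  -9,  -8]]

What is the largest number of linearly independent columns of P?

Row reduce to echelon form.
R2 ← R2 + (5/6)·R1: [0, 5/2, -3, -3/2]
R3 ← R3 + (1/6)·R1: [0, -15/2, 9, 9/2]
R4 ← R4 − (2/3)·R1: [0, 5, -6, -3]
R5 ← R5 − (7/6)·R1: [0, 15/2, -9, -9/2]
R3 ← R3 + (3)·R2: [0, 0, 0, 0]
R4 ← R4 − (2)·R2: [0, 0, 0, 0]
R5 ← R5 − (3)·R2: [0, 0, 0, 0]
Echelon form has 2 nonzero rows, so rank(P) = 2.
The rank gives the maximum number of linearly independent columns: 2.

2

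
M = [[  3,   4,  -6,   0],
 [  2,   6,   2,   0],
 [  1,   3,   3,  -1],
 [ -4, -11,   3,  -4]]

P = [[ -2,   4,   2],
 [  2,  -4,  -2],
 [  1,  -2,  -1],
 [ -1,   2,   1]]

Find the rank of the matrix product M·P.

First compute MP:
[[ -4,   8,   4],
 [ 10, -20, -10],
 [  8, -16,  -8],
 [ -7,  14,   7]]
Now row reduce the product.
R2 ← R2 + (5/2)·R1: [0, 0, 0]
R3 ← R3 + (2)·R1: [0, 0, 0]
R4 ← R4 − (7/4)·R1: [0, 0, 0]
1 nonzero row, so rank(MP) = 1.

1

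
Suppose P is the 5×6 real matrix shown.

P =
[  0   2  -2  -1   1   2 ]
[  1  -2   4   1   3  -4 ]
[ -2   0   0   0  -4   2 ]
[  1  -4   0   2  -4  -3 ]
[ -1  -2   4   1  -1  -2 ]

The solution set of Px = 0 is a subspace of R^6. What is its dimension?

Row reduce to echelon form.
Swap R1 ↔ R2
R3 ← R3 + (2)·R1: [0, -4, 8, 2, 2, -6]
R4 ← R4 − R1: [0, -2, -4, 1, -7, 1]
R5 ← R5 + R1: [0, -4, 8, 2, 2, -6]
R3 ← R3 + (2)·R2: [0, 0, 4, 0, 4, -2]
R4 ← R4 + R2: [0, 0, -6, 0, -6, 3]
R5 ← R5 + (2)·R2: [0, 0, 4, 0, 4, -2]
R4 ← R4 + (3/2)·R3: [0, 0, 0, 0, 0, 0]
R5 ← R5 − R3: [0, 0, 0, 0, 0, 0]
3 nonzero rows, so rank(P) = 3.
P has 6 columns; by rank–nullity, nullity = 6 − 3 = 3.

3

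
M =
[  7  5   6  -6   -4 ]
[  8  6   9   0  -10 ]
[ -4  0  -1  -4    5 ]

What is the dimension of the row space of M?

3

Row reduce to echelon form.
R2 ← R2 − (8/7)·R1: [0, 2/7, 15/7, 48/7, -38/7]
R3 ← R3 + (4/7)·R1: [0, 20/7, 17/7, -52/7, 19/7]
R3 ← R3 − (10)·R2: [0, 0, -19, -76, 57]
Echelon form has 3 nonzero rows, so rank(M) = 3.
The row space has dimension equal to the rank: 3.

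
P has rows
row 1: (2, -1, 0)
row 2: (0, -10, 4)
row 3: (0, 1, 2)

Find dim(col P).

Row reduce to echelon form.
R3 ← R3 + (1/10)·R2: [0, 0, 12/5]
Echelon form has 3 nonzero rows, so rank(P) = 3.
The column space has dimension equal to the rank: 3.

3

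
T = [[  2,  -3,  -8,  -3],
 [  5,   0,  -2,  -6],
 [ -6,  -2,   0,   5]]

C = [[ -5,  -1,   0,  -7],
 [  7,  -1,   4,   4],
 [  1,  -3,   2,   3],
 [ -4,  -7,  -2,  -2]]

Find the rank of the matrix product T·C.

First compute TC:
[[-27,  46, -22, -44],
 [ -3,  43,   8, -29],
 [ -4, -27, -18,  24]]
Now row reduce the product.
R2 ← R2 − (1/9)·R1: [0, 341/9, 94/9, -217/9]
R3 ← R3 − (4/27)·R1: [0, -913/27, -398/27, 824/27]
R3 ← R3 + (83/93)·R2: [0, 0, -168/31, 9]
3 nonzero rows, so rank(TC) = 3.

3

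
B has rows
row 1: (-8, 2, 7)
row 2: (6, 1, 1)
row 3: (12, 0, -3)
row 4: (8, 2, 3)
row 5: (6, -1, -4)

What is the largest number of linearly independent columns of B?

Row reduce to echelon form.
R2 ← R2 + (3/4)·R1: [0, 5/2, 25/4]
R3 ← R3 + (3/2)·R1: [0, 3, 15/2]
R4 ← R4 + R1: [0, 4, 10]
R5 ← R5 + (3/4)·R1: [0, 1/2, 5/4]
R3 ← R3 − (6/5)·R2: [0, 0, 0]
R4 ← R4 − (8/5)·R2: [0, 0, 0]
R5 ← R5 − (1/5)·R2: [0, 0, 0]
Echelon form has 2 nonzero rows, so rank(B) = 2.
The rank gives the maximum number of linearly independent columns: 2.

2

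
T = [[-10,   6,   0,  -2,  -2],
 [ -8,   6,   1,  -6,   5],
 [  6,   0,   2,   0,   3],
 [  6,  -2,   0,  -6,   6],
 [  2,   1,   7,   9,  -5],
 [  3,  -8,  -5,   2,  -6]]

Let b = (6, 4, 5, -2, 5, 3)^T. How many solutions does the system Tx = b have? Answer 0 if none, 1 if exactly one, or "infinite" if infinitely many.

0

Row reduce the augmented matrix [T | b].
R2 ← R2 − (4/5)·R1: [0, 6/5, 1, -22/5, 33/5, -4/5]
R3 ← R3 + (3/5)·R1: [0, 18/5, 2, -6/5, 9/5, 43/5]
R4 ← R4 + (3/5)·R1: [0, 8/5, 0, -36/5, 24/5, 8/5]
R5 ← R5 + (1/5)·R1: [0, 11/5, 7, 43/5, -27/5, 31/5]
R6 ← R6 + (3/10)·R1: [0, -31/5, -5, 7/5, -33/5, 24/5]
R3 ← R3 − (3)·R2: [0, 0, -1, 12, -18, 11]
R4 ← R4 − (4/3)·R2: [0, 0, -4/3, -4/3, -4, 8/3]
R5 ← R5 − (11/6)·R2: [0, 0, 31/6, 50/3, -35/2, 23/3]
R6 ← R6 + (31/6)·R2: [0, 0, 1/6, -64/3, 55/2, 2/3]
R4 ← R4 − (4/3)·R3: [0, 0, 0, -52/3, 20, -12]
R5 ← R5 + (31/6)·R3: [0, 0, 0, 236/3, -221/2, 129/2]
R6 ← R6 + (1/6)·R3: [0, 0, 0, -58/3, 49/2, 5/2]
R5 ← R5 + (59/13)·R4: [0, 0, 0, 0, -513/26, 261/26]
R6 ← R6 − (29/26)·R4: [0, 0, 0, 0, 57/26, 413/26]
R6 ← R6 + (1/9)·R5: [0, 0, 0, 0, 0, 17]
The echelon form has 6 nonzero rows; the last pivot sits in the augmented column, so rank(T) = 5 but rank([T|b]) = 6.
Since the ranks differ, the system is inconsistent.
It has no solutions.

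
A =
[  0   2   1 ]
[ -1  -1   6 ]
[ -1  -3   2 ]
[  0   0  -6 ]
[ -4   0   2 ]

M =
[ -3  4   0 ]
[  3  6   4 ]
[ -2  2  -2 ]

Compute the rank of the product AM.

3

First compute AM:
[[  4,  14,   6],
 [-12,   2, -16],
 [-10, -18, -16],
 [ 12, -12,  12],
 [  8, -12,  -4]]
Now row reduce the product.
R2 ← R2 + (3)·R1: [0, 44, 2]
R3 ← R3 + (5/2)·R1: [0, 17, -1]
R4 ← R4 − (3)·R1: [0, -54, -6]
R5 ← R5 − (2)·R1: [0, -40, -16]
R3 ← R3 − (17/44)·R2: [0, 0, -39/22]
R4 ← R4 + (27/22)·R2: [0, 0, -39/11]
R5 ← R5 + (10/11)·R2: [0, 0, -156/11]
R4 ← R4 − (2)·R3: [0, 0, 0]
R5 ← R5 − (8)·R3: [0, 0, 0]
3 nonzero rows, so rank(AM) = 3.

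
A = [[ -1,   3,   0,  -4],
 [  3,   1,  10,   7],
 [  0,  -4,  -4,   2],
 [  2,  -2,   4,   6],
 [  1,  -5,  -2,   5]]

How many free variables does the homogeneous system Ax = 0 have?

Row reduce to echelon form.
R2 ← R2 + (3)·R1: [0, 10, 10, -5]
R4 ← R4 + (2)·R1: [0, 4, 4, -2]
R5 ← R5 + R1: [0, -2, -2, 1]
R3 ← R3 + (2/5)·R2: [0, 0, 0, 0]
R4 ← R4 − (2/5)·R2: [0, 0, 0, 0]
R5 ← R5 + (1/5)·R2: [0, 0, 0, 0]
2 nonzero rows, so rank(A) = 2.
A has 4 columns; by rank–nullity, nullity = 4 − 2 = 2.

2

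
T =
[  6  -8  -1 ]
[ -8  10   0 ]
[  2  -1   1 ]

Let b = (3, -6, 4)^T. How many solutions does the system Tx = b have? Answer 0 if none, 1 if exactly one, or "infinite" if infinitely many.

1

Row reduce the augmented matrix [T | b].
R2 ← R2 + (4/3)·R1: [0, -2/3, -4/3, -2]
R3 ← R3 − (1/3)·R1: [0, 5/3, 4/3, 3]
R3 ← R3 + (5/2)·R2: [0, 0, -2, -2]
The echelon form has 3 nonzero rows, and every pivot lies in the first 3 columns, so rank(T) = rank([T|b]) = 3.
The system is consistent.
rank = 3 = number of unknowns, so the solution is unique.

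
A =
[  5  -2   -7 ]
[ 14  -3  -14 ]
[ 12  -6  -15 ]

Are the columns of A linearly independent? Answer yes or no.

yes

Row reduce A to echelon form.
R2 ← R2 − (14/5)·R1: [0, 13/5, 28/5]
R3 ← R3 − (12/5)·R1: [0, -6/5, 9/5]
R3 ← R3 + (6/13)·R2: [0, 0, 57/13]
3 pivots among 3 columns.
Every column is a pivot column, so the columns are linearly independent.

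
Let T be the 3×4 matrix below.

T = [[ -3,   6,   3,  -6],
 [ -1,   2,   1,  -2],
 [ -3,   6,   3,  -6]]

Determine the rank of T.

1

Row reduce to echelon form.
R2 ← R2 − (1/3)·R1: [0, 0, 0, 0]
R3 ← R3 − R1: [0, 0, 0, 0]
Echelon form has 1 nonzero row, so rank(T) = 1.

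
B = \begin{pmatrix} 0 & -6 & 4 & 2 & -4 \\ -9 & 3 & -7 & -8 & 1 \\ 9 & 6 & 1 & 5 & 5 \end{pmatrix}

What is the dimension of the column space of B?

Row reduce to echelon form.
Swap R1 ↔ R2
R3 ← R3 + R1: [0, 9, -6, -3, 6]
R3 ← R3 + (3/2)·R2: [0, 0, 0, 0, 0]
Echelon form has 2 nonzero rows, so rank(B) = 2.
The column space has dimension equal to the rank: 2.

2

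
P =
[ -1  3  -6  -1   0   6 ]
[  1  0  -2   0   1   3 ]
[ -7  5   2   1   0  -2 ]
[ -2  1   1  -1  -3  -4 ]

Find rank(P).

3

Row reduce to echelon form.
R2 ← R2 + R1: [0, 3, -8, -1, 1, 9]
R3 ← R3 − (7)·R1: [0, -16, 44, 8, 0, -44]
R4 ← R4 − (2)·R1: [0, -5, 13, 1, -3, -16]
R3 ← R3 + (16/3)·R2: [0, 0, 4/3, 8/3, 16/3, 4]
R4 ← R4 + (5/3)·R2: [0, 0, -1/3, -2/3, -4/3, -1]
R4 ← R4 + (1/4)·R3: [0, 0, 0, 0, 0, 0]
Echelon form has 3 nonzero rows, so rank(P) = 3.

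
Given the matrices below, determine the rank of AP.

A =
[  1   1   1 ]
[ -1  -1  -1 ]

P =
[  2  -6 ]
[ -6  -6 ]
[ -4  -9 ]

1

First compute AP:
[[ -8, -21],
 [  8,  21]]
Now row reduce the product.
R2 ← R2 + R1: [0, 0]
1 nonzero row, so rank(AP) = 1.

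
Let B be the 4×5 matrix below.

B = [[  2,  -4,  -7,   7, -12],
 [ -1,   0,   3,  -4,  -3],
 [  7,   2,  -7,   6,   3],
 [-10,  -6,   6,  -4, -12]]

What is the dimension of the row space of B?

3

Row reduce to echelon form.
R2 ← R2 + (1/2)·R1: [0, -2, -1/2, -1/2, -9]
R3 ← R3 − (7/2)·R1: [0, 16, 35/2, -37/2, 45]
R4 ← R4 + (5)·R1: [0, -26, -29, 31, -72]
R3 ← R3 + (8)·R2: [0, 0, 27/2, -45/2, -27]
R4 ← R4 − (13)·R2: [0, 0, -45/2, 75/2, 45]
R4 ← R4 + (5/3)·R3: [0, 0, 0, 0, 0]
Echelon form has 3 nonzero rows, so rank(B) = 3.
The row space has dimension equal to the rank: 3.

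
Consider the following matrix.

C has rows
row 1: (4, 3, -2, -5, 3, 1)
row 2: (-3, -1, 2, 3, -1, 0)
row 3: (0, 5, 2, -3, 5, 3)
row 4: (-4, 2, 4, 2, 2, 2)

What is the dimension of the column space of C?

Row reduce to echelon form.
R2 ← R2 + (3/4)·R1: [0, 5/4, 1/2, -3/4, 5/4, 3/4]
R4 ← R4 + R1: [0, 5, 2, -3, 5, 3]
R3 ← R3 − (4)·R2: [0, 0, 0, 0, 0, 0]
R4 ← R4 − (4)·R2: [0, 0, 0, 0, 0, 0]
Echelon form has 2 nonzero rows, so rank(C) = 2.
The column space has dimension equal to the rank: 2.

2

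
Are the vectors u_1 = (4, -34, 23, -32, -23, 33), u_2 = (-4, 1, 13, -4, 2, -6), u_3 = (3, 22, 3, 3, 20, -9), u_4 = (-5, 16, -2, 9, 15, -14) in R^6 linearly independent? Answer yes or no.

yes

Form the matrix with these vectors as rows and row reduce.
R2 ← R2 + R1: [0, -33, 36, -36, -21, 27]
R3 ← R3 − (3/4)·R1: [0, 95/2, -57/4, 27, 149/4, -135/4]
R4 ← R4 + (5/4)·R1: [0, -53/2, 107/4, -31, -55/4, 109/4]
R3 ← R3 + (95/66)·R2: [0, 0, 1653/44, -273/11, 309/44, 225/44]
R4 ← R4 − (53/66)·R2: [0, 0, -95/44, -23/11, 137/44, 245/44]
R4 ← R4 + (5/87)·R3: [0, 0, 0, -102/29, 102/29, 170/29]
4 nonzero rows, so the 4 vectors span a space of dimension 4.
Since 4 = 4, the vectors are linearly independent.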